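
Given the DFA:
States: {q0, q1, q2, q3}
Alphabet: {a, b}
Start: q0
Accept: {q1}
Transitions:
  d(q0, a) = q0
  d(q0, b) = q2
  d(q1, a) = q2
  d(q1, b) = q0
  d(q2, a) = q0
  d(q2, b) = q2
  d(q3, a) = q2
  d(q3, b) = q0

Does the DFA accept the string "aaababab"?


Trace: q0 -> q0 -> q0 -> q0 -> q2 -> q0 -> q2 -> q0 -> q2
Final state: q2
Accept states: {q1}

No, rejected (final state q2 is not an accept state)


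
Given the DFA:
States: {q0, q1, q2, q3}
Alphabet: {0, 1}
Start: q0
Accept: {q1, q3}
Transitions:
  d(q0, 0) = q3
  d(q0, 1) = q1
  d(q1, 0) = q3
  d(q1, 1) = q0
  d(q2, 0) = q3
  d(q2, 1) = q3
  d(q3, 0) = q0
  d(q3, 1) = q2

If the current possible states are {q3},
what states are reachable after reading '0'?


Apply transition on '0' from each current state:
  d(q3, 0) = q0

{q0}


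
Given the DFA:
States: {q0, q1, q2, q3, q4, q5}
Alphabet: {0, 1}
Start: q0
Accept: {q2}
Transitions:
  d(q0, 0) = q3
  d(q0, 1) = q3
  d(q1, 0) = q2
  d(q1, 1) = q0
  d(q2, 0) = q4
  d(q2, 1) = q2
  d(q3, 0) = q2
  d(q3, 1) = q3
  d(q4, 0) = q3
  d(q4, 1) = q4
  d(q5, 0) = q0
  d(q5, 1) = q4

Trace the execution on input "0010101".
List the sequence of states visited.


Input: 0010101
d(q0, 0) = q3
d(q3, 0) = q2
d(q2, 1) = q2
d(q2, 0) = q4
d(q4, 1) = q4
d(q4, 0) = q3
d(q3, 1) = q3


q0 -> q3 -> q2 -> q2 -> q4 -> q4 -> q3 -> q3


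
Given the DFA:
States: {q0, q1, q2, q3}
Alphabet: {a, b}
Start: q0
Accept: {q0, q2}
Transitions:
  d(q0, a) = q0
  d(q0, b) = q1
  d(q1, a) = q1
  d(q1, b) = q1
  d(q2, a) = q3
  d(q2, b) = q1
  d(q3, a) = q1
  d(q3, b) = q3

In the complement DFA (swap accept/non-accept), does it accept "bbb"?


Trace: q0 -> q1 -> q1 -> q1
Final: q1
Original accept: {q0, q2}
Complement: q1 is not in original accept

Yes, complement accepts (original rejects)


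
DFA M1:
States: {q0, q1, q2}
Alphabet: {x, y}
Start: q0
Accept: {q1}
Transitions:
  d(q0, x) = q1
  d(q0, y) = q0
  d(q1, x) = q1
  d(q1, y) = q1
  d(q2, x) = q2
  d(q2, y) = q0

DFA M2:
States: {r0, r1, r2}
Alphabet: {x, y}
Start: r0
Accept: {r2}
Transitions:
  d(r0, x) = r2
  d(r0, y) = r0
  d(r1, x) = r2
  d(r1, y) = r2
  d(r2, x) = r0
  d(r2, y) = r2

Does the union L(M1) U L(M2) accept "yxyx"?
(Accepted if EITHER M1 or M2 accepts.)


M1: final=q1 accepted=True
M2: final=r0 accepted=False

Yes, union accepts


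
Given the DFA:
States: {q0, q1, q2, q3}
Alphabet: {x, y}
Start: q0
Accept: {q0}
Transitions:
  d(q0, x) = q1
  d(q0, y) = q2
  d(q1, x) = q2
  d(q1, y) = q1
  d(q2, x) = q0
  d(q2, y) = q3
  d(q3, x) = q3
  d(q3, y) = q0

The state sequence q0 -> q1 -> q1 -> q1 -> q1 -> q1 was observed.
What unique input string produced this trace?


Trace back each transition to find the symbol:
  q0 --[x]--> q1
  q1 --[y]--> q1
  q1 --[y]--> q1
  q1 --[y]--> q1
  q1 --[y]--> q1

"xyyyy"


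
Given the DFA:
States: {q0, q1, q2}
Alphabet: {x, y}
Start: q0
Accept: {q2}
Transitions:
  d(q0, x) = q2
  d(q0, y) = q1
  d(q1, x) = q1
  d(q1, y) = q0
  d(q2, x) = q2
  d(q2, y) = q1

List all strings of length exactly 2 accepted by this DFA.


All strings of length 2: 4 total
Accepted: 1

"xx"


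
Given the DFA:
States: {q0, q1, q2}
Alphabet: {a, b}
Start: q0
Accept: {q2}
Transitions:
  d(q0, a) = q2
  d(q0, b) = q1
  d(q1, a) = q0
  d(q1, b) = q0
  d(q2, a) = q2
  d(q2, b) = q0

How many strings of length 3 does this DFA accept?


Enumerating all length-3 strings:
  "aaa" -> q2 [accept]
  "aab" -> q0 [reject]
  "aba" -> q2 [accept]
  "abb" -> q1 [reject]
  "baa" -> q2 [accept]
  "bab" -> q1 [reject]
  "bba" -> q2 [accept]
  "bbb" -> q1 [reject]

4 out of 8


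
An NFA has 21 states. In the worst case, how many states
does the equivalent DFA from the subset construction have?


Subset construction: one DFA state per subset of NFA states.
2^21 = 2097152

2097152


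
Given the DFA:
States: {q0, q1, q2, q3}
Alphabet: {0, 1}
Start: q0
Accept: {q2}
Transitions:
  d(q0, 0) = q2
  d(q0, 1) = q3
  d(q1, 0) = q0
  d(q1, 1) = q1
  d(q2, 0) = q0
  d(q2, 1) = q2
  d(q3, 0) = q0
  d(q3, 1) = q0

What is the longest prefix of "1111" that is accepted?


Run the DFA, marking each prefix where the state is accepting:
  "" -> q0 [reject]
  "1" -> q3 [reject]
  "11" -> q0 [reject]
  "111" -> q3 [reject]
  "1111" -> q0 [reject]

No prefix is accepted


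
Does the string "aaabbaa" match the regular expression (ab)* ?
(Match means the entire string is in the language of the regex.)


|string| = 7; first = 'a'; last = 'a'

No, "aaabbaa" does not match (ab)*


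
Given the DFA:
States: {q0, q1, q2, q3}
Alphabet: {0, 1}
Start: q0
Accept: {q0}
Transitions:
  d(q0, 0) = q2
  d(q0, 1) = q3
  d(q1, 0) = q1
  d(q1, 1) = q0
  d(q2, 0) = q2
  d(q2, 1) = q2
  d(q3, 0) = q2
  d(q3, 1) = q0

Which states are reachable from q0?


BFS from q0:
  layer 0: {q0}
  layer 1: {q2, q3}

{q0, q2, q3}


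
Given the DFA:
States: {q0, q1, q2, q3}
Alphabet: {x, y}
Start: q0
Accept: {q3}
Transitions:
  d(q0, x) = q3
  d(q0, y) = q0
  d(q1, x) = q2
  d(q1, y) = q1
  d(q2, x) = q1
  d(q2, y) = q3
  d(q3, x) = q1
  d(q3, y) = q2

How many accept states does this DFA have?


Accept states listed: {q3}
Counting: q3(1)

1


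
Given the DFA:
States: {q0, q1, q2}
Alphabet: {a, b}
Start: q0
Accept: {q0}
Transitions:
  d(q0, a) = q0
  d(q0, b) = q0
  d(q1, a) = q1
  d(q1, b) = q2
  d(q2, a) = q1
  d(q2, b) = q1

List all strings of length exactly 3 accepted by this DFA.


All strings of length 3: 8 total
Accepted: 8

"aaa", "aab", "aba", "abb", "baa", "bab", "bba", "bbb"


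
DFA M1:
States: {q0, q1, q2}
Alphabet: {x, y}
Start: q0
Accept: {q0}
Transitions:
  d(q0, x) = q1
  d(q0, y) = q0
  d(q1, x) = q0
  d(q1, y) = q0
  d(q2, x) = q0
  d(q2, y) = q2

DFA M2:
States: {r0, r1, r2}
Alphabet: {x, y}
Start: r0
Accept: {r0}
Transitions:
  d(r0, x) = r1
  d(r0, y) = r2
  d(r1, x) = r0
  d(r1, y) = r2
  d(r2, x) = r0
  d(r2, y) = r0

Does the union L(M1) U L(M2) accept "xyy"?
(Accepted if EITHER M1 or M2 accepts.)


M1: final=q0 accepted=True
M2: final=r0 accepted=True

Yes, union accepts


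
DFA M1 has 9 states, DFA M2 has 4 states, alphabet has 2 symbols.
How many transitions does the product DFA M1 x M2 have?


Product DFA has 9 * 4 = 36 states.
Each has 2 transitions: 36 * 2 = 72

72


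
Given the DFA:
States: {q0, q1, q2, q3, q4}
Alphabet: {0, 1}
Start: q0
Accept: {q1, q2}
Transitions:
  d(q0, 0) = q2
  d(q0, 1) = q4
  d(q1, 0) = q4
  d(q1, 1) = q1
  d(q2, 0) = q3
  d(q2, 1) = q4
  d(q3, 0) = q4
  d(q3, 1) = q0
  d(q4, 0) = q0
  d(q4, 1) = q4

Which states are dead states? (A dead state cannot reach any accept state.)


Forward reachability from each state:
  q0 -> reaches accept state q2 (live)
  q1 -> reaches accept state q1 (live)
  q2 -> reaches accept state q2 (live)
  q3 -> reaches accept state q2 (live)
  q4 -> reaches accept state q2 (live)

None (all states can reach an accept state)


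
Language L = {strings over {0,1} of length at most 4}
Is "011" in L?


length = 3

Yes, "011" is in L


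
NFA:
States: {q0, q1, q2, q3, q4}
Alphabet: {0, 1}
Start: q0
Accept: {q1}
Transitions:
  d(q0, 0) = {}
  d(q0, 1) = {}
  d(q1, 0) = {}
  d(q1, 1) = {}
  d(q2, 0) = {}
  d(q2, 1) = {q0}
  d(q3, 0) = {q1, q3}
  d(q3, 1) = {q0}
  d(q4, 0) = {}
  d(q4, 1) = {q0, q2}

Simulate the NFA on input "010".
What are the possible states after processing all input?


Start: {q0}
  --0--> {}
  --1--> {}
  --0--> {}

{} (empty set, no valid transitions)


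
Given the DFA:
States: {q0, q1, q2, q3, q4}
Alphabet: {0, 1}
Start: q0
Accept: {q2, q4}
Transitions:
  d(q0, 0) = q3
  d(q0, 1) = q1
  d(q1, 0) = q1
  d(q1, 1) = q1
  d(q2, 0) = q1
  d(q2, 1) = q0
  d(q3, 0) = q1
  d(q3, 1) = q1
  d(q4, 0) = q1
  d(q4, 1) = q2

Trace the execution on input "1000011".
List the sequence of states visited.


Input: 1000011
d(q0, 1) = q1
d(q1, 0) = q1
d(q1, 0) = q1
d(q1, 0) = q1
d(q1, 0) = q1
d(q1, 1) = q1
d(q1, 1) = q1


q0 -> q1 -> q1 -> q1 -> q1 -> q1 -> q1 -> q1


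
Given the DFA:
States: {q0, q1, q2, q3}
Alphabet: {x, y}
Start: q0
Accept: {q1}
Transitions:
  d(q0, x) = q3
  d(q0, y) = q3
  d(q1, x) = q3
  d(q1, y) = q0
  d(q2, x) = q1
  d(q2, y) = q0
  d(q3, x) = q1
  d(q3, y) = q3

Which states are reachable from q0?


BFS from q0:
  layer 0: {q0}
  layer 1: {q3}
  layer 2: {q1}

{q0, q1, q3}


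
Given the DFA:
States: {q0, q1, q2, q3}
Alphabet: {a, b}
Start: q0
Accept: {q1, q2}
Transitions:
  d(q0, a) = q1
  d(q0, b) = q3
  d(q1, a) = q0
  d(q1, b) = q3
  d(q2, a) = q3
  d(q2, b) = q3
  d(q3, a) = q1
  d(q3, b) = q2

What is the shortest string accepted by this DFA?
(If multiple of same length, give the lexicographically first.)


BFS by string length (lex-first path to each state shown):
  len 0: q0<-""
  len 1: q1<-"a", q3<-"b"
Found accept state at length 1.

"a"


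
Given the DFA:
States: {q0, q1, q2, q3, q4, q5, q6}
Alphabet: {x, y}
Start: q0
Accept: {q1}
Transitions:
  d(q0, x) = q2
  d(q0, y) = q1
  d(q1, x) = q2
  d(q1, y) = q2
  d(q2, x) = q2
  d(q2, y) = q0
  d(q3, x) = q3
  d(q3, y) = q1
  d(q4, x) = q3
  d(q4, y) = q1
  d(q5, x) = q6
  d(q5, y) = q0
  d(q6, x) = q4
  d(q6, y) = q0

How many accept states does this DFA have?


Accept states listed: {q1}
Counting: q1(1)

1


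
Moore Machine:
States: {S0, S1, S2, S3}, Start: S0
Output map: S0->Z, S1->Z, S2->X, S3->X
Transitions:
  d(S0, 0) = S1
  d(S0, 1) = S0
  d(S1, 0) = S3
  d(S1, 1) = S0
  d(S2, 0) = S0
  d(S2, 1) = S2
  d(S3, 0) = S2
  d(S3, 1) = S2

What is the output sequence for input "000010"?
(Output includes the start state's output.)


Start: S0 (output Z)
  --0--> S1 (output Z)
  --0--> S3 (output X)
  --0--> S2 (output X)
  --0--> S0 (output Z)
  --1--> S0 (output Z)
  --0--> S1 (output Z)

"ZZXXZZZ"


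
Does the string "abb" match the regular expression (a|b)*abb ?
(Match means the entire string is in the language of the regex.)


|string| = 3; first = 'a'; last = 'b'

Yes, "abb" matches (a|b)*abb


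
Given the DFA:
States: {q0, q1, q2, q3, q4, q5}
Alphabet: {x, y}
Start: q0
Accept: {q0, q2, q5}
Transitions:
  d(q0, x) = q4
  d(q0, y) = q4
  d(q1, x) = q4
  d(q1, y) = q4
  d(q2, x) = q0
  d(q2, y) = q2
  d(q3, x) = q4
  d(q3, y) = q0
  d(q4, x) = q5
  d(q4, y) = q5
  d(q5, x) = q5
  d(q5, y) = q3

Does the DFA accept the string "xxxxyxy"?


Trace: q0 -> q4 -> q5 -> q5 -> q5 -> q3 -> q4 -> q5
Final state: q5
Accept states: {q0, q2, q5}

Yes, accepted (final state q5 is an accept state)


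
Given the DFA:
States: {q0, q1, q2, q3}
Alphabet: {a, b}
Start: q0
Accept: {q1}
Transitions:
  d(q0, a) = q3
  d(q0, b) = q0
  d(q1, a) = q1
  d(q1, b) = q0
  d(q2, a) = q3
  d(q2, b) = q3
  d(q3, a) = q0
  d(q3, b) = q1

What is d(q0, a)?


Looking up transition d(q0, a)

q3


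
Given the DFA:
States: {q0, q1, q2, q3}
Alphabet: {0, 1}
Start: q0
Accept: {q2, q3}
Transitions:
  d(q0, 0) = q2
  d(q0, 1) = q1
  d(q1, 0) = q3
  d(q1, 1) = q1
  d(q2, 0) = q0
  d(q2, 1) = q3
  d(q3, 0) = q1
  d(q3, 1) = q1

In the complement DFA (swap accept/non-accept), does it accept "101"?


Trace: q0 -> q1 -> q3 -> q1
Final: q1
Original accept: {q2, q3}
Complement: q1 is not in original accept

Yes, complement accepts (original rejects)


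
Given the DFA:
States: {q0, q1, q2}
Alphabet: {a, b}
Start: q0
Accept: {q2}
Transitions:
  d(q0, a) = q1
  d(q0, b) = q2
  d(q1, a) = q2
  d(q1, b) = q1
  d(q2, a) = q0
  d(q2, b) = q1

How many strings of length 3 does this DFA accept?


Enumerating all length-3 strings:
  "aaa" -> q0 [reject]
  "aab" -> q1 [reject]
  "aba" -> q2 [accept]
  "abb" -> q1 [reject]
  "baa" -> q1 [reject]
  "bab" -> q2 [accept]
  "bba" -> q2 [accept]
  "bbb" -> q1 [reject]

3 out of 8


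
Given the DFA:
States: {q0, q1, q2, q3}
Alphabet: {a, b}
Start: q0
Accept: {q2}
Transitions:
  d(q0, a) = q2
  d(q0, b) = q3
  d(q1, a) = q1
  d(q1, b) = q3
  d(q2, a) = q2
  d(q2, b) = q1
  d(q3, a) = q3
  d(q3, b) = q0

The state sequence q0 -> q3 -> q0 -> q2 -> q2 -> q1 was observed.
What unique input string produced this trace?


Trace back each transition to find the symbol:
  q0 --[b]--> q3
  q3 --[b]--> q0
  q0 --[a]--> q2
  q2 --[a]--> q2
  q2 --[b]--> q1

"bbaab"


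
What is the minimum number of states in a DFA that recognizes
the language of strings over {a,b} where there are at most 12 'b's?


States: count = 0, 1, ..., 12 (all accepting; 13 states), plus a dead state for count > 12.
Total: 13 + 1 = 14.

14


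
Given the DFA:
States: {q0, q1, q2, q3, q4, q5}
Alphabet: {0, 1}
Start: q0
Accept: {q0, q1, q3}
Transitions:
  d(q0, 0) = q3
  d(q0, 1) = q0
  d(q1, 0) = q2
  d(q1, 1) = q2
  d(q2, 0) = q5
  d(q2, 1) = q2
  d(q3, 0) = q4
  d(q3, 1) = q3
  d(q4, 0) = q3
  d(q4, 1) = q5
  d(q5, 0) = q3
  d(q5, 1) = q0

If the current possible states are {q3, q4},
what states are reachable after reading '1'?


Apply transition on '1' from each current state:
  d(q3, 1) = q3
  d(q4, 1) = q5

{q3, q5}


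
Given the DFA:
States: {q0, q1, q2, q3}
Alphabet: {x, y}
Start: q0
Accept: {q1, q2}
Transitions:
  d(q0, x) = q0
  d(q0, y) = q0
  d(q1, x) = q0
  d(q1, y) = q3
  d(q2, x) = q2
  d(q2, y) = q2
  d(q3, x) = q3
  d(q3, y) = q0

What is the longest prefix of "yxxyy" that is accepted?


Run the DFA, marking each prefix where the state is accepting:
  "" -> q0 [reject]
  "y" -> q0 [reject]
  "yx" -> q0 [reject]
  "yxx" -> q0 [reject]
  "yxxy" -> q0 [reject]
  "yxxyy" -> q0 [reject]

No prefix is accepted


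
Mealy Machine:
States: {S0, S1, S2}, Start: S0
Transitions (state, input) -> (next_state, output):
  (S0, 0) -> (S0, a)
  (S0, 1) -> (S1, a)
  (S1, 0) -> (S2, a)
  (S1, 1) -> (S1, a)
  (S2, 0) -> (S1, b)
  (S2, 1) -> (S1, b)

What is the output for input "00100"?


Step-by-step:
  (S0, 0) -> (S0, a)
  (S0, 0) -> (S0, a)
  (S0, 1) -> (S1, a)
  (S1, 0) -> (S2, a)
  (S2, 0) -> (S1, b)

"aaaab"


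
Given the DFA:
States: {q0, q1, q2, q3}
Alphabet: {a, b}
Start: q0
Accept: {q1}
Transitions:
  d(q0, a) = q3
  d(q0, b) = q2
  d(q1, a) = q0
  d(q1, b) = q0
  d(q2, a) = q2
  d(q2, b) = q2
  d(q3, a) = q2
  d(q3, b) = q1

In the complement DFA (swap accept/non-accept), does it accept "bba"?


Trace: q0 -> q2 -> q2 -> q2
Final: q2
Original accept: {q1}
Complement: q2 is not in original accept

Yes, complement accepts (original rejects)


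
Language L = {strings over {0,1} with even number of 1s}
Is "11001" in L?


count('1') = 3; 3 mod 2 = 1

No, "11001" is not in L


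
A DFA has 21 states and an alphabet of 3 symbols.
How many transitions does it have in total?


Each state has exactly one transition per symbol.
21 * 3 = 63

63


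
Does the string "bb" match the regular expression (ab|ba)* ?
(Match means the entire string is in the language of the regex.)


|string| = 2; first = 'b'; last = 'b'

No, "bb" does not match (ab|ba)*


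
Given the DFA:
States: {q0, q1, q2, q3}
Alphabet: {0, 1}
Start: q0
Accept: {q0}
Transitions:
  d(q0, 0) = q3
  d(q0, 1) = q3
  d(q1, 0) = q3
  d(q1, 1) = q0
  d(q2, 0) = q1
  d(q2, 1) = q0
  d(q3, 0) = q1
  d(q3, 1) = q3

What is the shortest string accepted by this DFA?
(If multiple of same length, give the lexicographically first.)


BFS by string length (lex-first path to each state shown):
  len 0: q0<-""
Found accept state at length 0.

"" (empty string)


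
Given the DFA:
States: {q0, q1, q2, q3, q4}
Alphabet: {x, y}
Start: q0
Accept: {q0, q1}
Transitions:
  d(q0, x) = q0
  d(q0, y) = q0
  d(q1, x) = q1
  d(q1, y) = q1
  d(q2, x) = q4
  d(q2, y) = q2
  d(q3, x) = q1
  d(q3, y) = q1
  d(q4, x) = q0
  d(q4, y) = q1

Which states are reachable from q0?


BFS from q0:
  layer 0: {q0}

{q0}


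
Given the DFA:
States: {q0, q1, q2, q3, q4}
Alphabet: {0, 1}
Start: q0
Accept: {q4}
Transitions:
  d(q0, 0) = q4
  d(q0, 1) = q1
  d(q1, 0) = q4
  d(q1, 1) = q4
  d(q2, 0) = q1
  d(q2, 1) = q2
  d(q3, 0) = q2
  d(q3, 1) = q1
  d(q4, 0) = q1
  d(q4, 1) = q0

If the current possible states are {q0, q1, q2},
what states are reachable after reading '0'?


Apply transition on '0' from each current state:
  d(q0, 0) = q4
  d(q1, 0) = q4
  d(q2, 0) = q1

{q1, q4}


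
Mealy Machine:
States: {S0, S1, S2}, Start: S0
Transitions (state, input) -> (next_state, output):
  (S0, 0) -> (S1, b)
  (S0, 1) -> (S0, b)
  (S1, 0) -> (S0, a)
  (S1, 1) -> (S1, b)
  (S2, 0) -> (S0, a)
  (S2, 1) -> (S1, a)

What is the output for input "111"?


Step-by-step:
  (S0, 1) -> (S0, b)
  (S0, 1) -> (S0, b)
  (S0, 1) -> (S0, b)

"bbb"


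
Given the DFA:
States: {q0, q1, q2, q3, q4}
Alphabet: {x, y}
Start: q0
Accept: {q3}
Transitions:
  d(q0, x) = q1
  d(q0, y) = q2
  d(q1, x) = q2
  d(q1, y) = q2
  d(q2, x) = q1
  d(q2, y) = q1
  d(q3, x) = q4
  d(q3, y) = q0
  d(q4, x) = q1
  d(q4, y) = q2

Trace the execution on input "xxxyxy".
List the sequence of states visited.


Input: xxxyxy
d(q0, x) = q1
d(q1, x) = q2
d(q2, x) = q1
d(q1, y) = q2
d(q2, x) = q1
d(q1, y) = q2


q0 -> q1 -> q2 -> q1 -> q2 -> q1 -> q2


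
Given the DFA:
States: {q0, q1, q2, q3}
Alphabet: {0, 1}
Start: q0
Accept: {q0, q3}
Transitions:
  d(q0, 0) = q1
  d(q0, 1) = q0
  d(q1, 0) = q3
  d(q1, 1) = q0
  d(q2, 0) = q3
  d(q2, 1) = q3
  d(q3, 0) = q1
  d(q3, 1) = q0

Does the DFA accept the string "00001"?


Trace: q0 -> q1 -> q3 -> q1 -> q3 -> q0
Final state: q0
Accept states: {q0, q3}

Yes, accepted (final state q0 is an accept state)


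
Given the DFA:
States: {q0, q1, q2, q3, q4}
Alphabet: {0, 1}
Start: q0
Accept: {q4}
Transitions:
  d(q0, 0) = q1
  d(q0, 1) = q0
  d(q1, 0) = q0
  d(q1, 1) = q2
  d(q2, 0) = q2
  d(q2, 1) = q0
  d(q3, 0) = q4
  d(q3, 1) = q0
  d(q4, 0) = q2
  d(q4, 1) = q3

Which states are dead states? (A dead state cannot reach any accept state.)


Forward reachability from each state:
  q0 -> reaches {q0, q1, q2}, no accept state (dead)
  q1 -> reaches {q0, q1, q2}, no accept state (dead)
  q2 -> reaches {q0, q1, q2}, no accept state (dead)
  q3 -> reaches accept state q4 (live)
  q4 -> reaches accept state q4 (live)

{q0, q1, q2}


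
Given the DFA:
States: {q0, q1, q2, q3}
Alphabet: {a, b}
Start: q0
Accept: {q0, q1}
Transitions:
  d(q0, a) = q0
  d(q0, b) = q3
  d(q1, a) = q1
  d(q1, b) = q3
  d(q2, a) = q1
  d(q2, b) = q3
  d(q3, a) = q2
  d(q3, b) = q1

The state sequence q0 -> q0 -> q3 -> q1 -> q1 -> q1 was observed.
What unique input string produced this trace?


Trace back each transition to find the symbol:
  q0 --[a]--> q0
  q0 --[b]--> q3
  q3 --[b]--> q1
  q1 --[a]--> q1
  q1 --[a]--> q1

"abbaa"


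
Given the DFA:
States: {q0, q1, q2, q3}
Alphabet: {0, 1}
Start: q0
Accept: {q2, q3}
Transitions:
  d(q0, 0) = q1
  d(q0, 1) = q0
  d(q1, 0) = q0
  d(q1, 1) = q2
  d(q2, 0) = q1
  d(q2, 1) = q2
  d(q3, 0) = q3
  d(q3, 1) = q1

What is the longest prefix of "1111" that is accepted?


Run the DFA, marking each prefix where the state is accepting:
  "" -> q0 [reject]
  "1" -> q0 [reject]
  "11" -> q0 [reject]
  "111" -> q0 [reject]
  "1111" -> q0 [reject]

No prefix is accepted


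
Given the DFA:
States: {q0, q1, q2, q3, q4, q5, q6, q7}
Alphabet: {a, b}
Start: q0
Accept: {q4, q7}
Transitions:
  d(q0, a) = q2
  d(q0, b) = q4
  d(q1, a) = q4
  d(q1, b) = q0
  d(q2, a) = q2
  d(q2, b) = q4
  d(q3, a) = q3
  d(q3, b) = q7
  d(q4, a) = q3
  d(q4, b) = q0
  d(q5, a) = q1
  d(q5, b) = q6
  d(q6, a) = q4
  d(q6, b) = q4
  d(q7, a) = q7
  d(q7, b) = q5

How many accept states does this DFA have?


Accept states listed: {q4, q7}
Counting: q4(1) q7(2)

2


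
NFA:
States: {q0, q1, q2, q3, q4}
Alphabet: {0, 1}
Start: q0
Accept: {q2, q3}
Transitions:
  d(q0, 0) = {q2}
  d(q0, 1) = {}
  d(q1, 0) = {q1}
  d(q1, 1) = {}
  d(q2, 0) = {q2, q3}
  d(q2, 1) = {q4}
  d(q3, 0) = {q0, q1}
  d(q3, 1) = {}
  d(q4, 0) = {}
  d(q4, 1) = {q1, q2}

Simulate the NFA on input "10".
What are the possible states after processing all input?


Start: {q0}
  --1--> {}
  --0--> {}

{} (empty set, no valid transitions)


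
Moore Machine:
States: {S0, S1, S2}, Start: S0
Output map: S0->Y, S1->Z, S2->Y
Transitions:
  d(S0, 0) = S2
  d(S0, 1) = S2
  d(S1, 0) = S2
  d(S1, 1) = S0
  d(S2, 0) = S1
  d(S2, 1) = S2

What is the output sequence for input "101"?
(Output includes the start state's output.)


Start: S0 (output Y)
  --1--> S2 (output Y)
  --0--> S1 (output Z)
  --1--> S0 (output Y)

"YYZY"


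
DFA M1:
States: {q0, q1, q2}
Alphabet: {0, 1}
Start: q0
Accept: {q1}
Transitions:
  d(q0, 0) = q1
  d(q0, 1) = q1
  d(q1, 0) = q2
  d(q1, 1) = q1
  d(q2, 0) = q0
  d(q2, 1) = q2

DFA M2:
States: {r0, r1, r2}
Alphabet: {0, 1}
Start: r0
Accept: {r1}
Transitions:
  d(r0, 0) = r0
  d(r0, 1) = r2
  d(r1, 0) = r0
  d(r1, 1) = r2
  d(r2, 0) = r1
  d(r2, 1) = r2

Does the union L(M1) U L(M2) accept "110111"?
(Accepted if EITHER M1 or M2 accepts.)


M1: final=q2 accepted=False
M2: final=r2 accepted=False

No, union rejects (neither accepts)


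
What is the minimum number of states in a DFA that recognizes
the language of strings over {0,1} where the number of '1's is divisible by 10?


States track (count of '1') mod 10.
Need 10 states: one per remainder 0..9; accept = remainder 0.

10


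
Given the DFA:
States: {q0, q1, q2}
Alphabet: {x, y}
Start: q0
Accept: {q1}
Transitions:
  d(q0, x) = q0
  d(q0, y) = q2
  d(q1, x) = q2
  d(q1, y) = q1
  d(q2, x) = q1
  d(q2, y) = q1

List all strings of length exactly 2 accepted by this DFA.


All strings of length 2: 4 total
Accepted: 2

"yx", "yy"


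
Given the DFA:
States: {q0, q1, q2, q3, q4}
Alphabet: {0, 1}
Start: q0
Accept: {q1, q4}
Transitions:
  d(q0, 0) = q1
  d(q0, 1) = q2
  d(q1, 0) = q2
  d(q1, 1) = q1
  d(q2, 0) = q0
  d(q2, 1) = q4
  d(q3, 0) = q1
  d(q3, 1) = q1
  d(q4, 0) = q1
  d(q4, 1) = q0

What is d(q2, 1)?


Looking up transition d(q2, 1)

q4


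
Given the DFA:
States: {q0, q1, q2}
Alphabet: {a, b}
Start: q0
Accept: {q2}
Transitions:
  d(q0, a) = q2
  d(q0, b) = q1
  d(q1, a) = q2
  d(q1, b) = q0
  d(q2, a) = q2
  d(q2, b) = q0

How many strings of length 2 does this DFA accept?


Enumerating all length-2 strings:
  "aa" -> q2 [accept]
  "ab" -> q0 [reject]
  "ba" -> q2 [accept]
  "bb" -> q0 [reject]

2 out of 4


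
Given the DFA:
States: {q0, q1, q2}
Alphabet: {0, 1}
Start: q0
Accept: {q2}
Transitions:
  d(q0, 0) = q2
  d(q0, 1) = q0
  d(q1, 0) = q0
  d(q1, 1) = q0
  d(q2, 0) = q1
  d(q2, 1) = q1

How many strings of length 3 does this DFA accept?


Enumerating all length-3 strings:
  "000" -> q0 [reject]
  "001" -> q0 [reject]
  "010" -> q0 [reject]
  "011" -> q0 [reject]
  "100" -> q1 [reject]
  "101" -> q1 [reject]
  "110" -> q2 [accept]
  "111" -> q0 [reject]

1 out of 8


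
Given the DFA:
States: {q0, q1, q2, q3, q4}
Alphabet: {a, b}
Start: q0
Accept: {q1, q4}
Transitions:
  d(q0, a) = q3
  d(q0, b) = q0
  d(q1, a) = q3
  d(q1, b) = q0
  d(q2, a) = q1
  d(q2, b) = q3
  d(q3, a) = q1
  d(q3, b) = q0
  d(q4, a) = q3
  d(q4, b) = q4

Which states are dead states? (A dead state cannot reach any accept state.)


Forward reachability from each state:
  q0 -> reaches accept state q1 (live)
  q1 -> reaches accept state q1 (live)
  q2 -> reaches accept state q1 (live)
  q3 -> reaches accept state q1 (live)
  q4 -> reaches accept state q1 (live)

None (all states can reach an accept state)


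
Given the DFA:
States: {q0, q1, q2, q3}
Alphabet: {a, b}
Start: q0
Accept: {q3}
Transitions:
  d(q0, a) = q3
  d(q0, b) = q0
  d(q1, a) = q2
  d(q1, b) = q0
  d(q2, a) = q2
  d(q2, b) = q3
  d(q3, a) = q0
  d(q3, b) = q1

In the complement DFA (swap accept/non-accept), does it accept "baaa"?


Trace: q0 -> q0 -> q3 -> q0 -> q3
Final: q3
Original accept: {q3}
Complement: q3 is in original accept

No, complement rejects (original accepts)


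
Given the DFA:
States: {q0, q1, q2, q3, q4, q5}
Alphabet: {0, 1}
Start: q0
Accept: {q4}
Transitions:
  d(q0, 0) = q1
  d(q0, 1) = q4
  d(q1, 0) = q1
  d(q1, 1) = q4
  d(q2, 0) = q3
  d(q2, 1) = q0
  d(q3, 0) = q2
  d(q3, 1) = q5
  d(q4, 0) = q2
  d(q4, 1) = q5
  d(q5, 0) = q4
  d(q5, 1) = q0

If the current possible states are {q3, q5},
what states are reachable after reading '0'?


Apply transition on '0' from each current state:
  d(q3, 0) = q2
  d(q5, 0) = q4

{q2, q4}


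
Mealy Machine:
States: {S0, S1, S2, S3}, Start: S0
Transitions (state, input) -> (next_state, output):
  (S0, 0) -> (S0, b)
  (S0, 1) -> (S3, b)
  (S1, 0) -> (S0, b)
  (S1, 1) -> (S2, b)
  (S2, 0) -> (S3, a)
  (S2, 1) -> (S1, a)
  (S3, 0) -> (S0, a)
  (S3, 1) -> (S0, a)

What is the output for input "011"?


Step-by-step:
  (S0, 0) -> (S0, b)
  (S0, 1) -> (S3, b)
  (S3, 1) -> (S0, a)

"bba"


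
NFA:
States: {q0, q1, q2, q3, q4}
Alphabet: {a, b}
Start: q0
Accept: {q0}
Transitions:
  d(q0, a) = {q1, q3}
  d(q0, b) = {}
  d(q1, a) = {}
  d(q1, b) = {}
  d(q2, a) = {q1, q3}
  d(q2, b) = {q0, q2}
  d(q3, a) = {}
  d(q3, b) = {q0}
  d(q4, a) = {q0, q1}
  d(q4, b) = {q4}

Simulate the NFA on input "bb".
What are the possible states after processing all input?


Start: {q0}
  --b--> {}
  --b--> {}

{} (empty set, no valid transitions)


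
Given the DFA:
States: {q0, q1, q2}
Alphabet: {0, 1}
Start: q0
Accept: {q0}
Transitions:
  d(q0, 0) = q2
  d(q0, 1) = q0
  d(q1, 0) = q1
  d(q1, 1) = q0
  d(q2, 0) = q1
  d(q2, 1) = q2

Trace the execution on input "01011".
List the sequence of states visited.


Input: 01011
d(q0, 0) = q2
d(q2, 1) = q2
d(q2, 0) = q1
d(q1, 1) = q0
d(q0, 1) = q0


q0 -> q2 -> q2 -> q1 -> q0 -> q0


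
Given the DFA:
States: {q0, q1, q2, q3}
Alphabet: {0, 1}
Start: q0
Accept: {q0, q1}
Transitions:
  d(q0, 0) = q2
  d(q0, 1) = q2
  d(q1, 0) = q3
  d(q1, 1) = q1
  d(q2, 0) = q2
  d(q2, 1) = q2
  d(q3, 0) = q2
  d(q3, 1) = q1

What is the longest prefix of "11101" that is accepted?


Run the DFA, marking each prefix where the state is accepting:
  "" -> q0 [accept]
  "1" -> q2 [reject]
  "11" -> q2 [reject]
  "111" -> q2 [reject]
  "1110" -> q2 [reject]
  "11101" -> q2 [reject]

""


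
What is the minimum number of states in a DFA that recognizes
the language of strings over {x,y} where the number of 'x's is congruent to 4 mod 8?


States track (count of 'x') mod 8.
Need 8 states: one per remainder 0..7; accept = remainder 4.

8


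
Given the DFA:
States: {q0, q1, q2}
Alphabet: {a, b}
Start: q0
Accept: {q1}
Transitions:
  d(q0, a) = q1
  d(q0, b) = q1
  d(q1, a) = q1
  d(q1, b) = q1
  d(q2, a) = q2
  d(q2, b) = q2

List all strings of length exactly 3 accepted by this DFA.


All strings of length 3: 8 total
Accepted: 8

"aaa", "aab", "aba", "abb", "baa", "bab", "bba", "bbb"


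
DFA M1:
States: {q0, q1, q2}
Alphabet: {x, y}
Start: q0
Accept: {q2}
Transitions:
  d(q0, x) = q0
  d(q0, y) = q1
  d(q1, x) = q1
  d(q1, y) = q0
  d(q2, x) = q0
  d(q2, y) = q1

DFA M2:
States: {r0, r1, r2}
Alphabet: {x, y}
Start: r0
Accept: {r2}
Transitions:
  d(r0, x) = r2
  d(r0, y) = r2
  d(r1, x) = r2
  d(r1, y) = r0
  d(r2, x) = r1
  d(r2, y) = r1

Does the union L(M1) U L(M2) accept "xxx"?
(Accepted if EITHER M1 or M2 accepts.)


M1: final=q0 accepted=False
M2: final=r2 accepted=True

Yes, union accepts


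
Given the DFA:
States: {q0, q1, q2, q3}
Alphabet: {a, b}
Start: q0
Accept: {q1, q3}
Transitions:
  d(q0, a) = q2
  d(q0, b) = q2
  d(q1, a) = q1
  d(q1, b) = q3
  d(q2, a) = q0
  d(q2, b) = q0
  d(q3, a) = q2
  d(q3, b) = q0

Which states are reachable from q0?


BFS from q0:
  layer 0: {q0}
  layer 1: {q2}

{q0, q2}


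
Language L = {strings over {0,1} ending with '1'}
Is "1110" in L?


last symbol = '0'

No, "1110" is not in L


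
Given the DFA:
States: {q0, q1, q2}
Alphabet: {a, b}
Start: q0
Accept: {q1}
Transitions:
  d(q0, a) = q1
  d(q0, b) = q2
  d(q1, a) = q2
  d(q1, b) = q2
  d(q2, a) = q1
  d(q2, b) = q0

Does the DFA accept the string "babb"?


Trace: q0 -> q2 -> q1 -> q2 -> q0
Final state: q0
Accept states: {q1}

No, rejected (final state q0 is not an accept state)


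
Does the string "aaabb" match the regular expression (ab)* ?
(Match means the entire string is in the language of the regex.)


|string| = 5; first = 'a'; last = 'b'

No, "aaabb" does not match (ab)*


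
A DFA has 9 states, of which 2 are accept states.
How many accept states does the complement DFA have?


Complement swaps accept and non-accept states.
9 - 2 = 7

7


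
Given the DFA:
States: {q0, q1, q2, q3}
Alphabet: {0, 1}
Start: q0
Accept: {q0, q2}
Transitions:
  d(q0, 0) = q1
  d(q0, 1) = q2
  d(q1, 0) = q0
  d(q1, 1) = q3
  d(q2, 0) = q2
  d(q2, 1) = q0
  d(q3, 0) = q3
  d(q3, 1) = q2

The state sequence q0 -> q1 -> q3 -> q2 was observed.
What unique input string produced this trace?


Trace back each transition to find the symbol:
  q0 --[0]--> q1
  q1 --[1]--> q3
  q3 --[1]--> q2

"011"


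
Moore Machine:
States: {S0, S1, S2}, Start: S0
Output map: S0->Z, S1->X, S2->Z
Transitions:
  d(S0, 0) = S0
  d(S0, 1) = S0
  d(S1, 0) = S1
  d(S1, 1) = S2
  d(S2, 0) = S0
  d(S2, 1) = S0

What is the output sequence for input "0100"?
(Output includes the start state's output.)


Start: S0 (output Z)
  --0--> S0 (output Z)
  --1--> S0 (output Z)
  --0--> S0 (output Z)
  --0--> S0 (output Z)

"ZZZZZ"


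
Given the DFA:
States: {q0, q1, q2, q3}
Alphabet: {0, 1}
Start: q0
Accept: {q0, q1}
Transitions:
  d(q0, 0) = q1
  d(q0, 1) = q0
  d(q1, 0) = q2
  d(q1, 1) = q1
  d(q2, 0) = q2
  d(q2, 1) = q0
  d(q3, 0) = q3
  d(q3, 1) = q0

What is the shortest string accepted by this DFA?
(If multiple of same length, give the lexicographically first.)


BFS by string length (lex-first path to each state shown):
  len 0: q0<-""
Found accept state at length 0.

"" (empty string)


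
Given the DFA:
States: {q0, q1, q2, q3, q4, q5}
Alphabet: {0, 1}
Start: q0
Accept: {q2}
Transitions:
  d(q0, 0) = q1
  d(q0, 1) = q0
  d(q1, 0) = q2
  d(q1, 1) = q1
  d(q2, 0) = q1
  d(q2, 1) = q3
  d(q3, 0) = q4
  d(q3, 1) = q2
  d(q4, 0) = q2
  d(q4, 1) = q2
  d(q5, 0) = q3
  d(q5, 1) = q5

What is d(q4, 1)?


Looking up transition d(q4, 1)

q2


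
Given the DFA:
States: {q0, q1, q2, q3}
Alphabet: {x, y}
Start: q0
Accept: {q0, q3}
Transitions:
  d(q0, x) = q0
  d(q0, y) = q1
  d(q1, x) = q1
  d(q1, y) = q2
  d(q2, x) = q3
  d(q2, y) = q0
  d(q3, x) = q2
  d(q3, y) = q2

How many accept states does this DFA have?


Accept states listed: {q0, q3}
Counting: q0(1) q3(2)

2


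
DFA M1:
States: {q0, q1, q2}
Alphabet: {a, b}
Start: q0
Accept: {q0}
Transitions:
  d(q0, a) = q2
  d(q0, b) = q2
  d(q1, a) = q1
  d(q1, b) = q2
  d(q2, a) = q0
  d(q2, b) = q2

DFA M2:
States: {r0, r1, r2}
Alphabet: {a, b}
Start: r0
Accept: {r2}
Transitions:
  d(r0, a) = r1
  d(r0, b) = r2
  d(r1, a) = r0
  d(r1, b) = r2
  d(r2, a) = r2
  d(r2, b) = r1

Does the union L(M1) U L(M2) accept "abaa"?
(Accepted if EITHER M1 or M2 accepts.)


M1: final=q2 accepted=False
M2: final=r2 accepted=True

Yes, union accepts


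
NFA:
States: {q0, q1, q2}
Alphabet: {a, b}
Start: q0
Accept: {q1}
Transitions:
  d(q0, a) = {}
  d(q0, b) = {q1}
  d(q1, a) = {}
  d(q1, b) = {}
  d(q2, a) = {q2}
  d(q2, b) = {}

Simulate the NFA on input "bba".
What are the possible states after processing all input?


Start: {q0}
  --b--> {q1}
  --b--> {}
  --a--> {}

{} (empty set, no valid transitions)


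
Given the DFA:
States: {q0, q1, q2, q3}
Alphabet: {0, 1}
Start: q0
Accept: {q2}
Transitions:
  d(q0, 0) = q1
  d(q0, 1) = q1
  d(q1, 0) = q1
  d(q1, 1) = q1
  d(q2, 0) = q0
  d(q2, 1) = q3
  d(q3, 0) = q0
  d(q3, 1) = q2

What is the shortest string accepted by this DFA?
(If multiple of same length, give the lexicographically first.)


BFS by string length (lex-first path to each state shown):
  len 0: q0<-""
  len 1: q1<-"0"
  len 2: q1<-"00"
  len 3: q1<-"000"
  len 4: q1<-"0000"
  len 5: q1<-"00000"
  len 6: q1<-"000000"
  len 7: q1<-"0000000"
  len 8: q1<-"00000000"

No string accepted (empty language)


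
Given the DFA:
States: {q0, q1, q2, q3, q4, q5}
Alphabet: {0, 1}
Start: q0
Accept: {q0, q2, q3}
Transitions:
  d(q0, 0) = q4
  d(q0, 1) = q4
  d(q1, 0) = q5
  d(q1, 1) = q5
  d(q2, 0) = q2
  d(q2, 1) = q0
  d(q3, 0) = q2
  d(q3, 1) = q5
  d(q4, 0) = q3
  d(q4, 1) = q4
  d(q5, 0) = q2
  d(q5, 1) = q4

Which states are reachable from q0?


BFS from q0:
  layer 0: {q0}
  layer 1: {q4}
  layer 2: {q3}
  layer 3: {q2, q5}

{q0, q2, q3, q4, q5}


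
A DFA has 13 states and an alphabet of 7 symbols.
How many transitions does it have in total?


Each state has exactly one transition per symbol.
13 * 7 = 91

91


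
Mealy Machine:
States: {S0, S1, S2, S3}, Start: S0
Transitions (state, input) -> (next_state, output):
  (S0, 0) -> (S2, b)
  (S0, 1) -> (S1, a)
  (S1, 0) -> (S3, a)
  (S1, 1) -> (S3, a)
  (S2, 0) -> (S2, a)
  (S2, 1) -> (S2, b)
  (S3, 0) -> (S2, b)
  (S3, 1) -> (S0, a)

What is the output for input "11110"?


Step-by-step:
  (S0, 1) -> (S1, a)
  (S1, 1) -> (S3, a)
  (S3, 1) -> (S0, a)
  (S0, 1) -> (S1, a)
  (S1, 0) -> (S3, a)

"aaaaa"


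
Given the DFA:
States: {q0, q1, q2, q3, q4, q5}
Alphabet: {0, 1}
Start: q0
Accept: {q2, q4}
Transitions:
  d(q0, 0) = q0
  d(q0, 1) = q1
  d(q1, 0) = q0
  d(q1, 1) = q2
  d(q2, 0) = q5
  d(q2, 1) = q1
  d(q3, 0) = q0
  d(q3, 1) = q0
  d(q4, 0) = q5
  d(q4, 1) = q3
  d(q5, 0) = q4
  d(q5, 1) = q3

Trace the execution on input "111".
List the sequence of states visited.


Input: 111
d(q0, 1) = q1
d(q1, 1) = q2
d(q2, 1) = q1


q0 -> q1 -> q2 -> q1


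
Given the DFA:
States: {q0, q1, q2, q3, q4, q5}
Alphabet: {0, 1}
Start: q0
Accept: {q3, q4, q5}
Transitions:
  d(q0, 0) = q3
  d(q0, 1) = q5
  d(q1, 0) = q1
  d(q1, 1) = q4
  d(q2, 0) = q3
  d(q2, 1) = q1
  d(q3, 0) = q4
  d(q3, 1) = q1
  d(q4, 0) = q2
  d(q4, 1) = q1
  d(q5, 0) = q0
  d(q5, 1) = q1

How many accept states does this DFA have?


Accept states listed: {q3, q4, q5}
Counting: q3(1) q4(2) q5(3)

3


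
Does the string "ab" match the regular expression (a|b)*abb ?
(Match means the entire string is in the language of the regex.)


|string| = 2; first = 'a'; last = 'b'

No, "ab" does not match (a|b)*abb


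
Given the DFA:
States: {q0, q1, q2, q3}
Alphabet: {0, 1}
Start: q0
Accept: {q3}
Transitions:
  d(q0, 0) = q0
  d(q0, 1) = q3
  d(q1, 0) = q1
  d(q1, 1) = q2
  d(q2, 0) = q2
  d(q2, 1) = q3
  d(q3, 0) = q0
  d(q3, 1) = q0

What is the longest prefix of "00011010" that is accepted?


Run the DFA, marking each prefix where the state is accepting:
  "" -> q0 [reject]
  "0" -> q0 [reject]
  "00" -> q0 [reject]
  "000" -> q0 [reject]
  "0001" -> q3 [accept]
  "00011" -> q0 [reject]
  "000110" -> q0 [reject]
  "0001101" -> q3 [accept]
  "00011010" -> q0 [reject]

"0001101"


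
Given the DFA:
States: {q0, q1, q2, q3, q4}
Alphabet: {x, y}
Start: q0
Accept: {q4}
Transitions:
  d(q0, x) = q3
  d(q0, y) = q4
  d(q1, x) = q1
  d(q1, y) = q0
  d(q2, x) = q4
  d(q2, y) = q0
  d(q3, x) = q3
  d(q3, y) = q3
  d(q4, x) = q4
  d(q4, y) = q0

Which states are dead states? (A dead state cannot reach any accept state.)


Forward reachability from each state:
  q0 -> reaches accept state q4 (live)
  q1 -> reaches accept state q4 (live)
  q2 -> reaches accept state q4 (live)
  q3 -> reaches {q3}, no accept state (dead)
  q4 -> reaches accept state q4 (live)

{q3}


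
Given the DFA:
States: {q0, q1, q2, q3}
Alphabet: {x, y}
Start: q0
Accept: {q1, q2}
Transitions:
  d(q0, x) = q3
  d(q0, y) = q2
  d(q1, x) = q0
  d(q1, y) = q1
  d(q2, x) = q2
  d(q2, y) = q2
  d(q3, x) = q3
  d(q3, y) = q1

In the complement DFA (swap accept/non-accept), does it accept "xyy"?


Trace: q0 -> q3 -> q1 -> q1
Final: q1
Original accept: {q1, q2}
Complement: q1 is in original accept

No, complement rejects (original accepts)


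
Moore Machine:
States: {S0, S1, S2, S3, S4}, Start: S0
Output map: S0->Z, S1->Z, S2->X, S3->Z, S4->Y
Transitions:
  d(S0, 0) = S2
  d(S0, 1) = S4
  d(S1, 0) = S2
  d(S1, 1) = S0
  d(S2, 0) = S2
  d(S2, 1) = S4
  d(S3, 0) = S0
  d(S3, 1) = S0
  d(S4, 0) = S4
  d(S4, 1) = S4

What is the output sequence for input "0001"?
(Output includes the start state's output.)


Start: S0 (output Z)
  --0--> S2 (output X)
  --0--> S2 (output X)
  --0--> S2 (output X)
  --1--> S4 (output Y)

"ZXXXY"


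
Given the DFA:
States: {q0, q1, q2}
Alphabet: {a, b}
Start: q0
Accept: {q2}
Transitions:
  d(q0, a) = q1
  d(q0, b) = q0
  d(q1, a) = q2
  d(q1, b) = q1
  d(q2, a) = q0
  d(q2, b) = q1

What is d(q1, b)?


Looking up transition d(q1, b)

q1


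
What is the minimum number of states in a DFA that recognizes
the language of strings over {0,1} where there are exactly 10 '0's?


States: count = 0, 1, ..., 10 (that's 11 states), plus a dead state for count > 10.
Total: 11 + 1 = 12. Accept = count-10 state.

12


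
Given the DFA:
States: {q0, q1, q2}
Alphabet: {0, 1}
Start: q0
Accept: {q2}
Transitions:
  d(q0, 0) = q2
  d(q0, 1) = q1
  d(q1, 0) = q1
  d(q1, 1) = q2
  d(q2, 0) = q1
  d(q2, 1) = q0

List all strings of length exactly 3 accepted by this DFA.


All strings of length 3: 8 total
Accepted: 3

"001", "010", "101"


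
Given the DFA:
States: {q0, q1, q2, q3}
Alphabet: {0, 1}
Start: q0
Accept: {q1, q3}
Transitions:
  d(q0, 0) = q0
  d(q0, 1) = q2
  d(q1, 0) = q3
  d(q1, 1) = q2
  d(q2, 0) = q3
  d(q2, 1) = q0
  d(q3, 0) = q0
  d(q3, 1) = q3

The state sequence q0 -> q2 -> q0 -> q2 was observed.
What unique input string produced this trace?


Trace back each transition to find the symbol:
  q0 --[1]--> q2
  q2 --[1]--> q0
  q0 --[1]--> q2

"111"


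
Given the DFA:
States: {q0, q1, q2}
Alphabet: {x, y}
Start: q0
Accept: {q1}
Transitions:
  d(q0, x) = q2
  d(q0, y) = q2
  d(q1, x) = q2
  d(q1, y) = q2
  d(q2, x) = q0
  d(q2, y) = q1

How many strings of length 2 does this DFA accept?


Enumerating all length-2 strings:
  "xx" -> q0 [reject]
  "xy" -> q1 [accept]
  "yx" -> q0 [reject]
  "yy" -> q1 [accept]

2 out of 4


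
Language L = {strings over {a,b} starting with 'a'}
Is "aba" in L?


first symbol = 'a'

Yes, "aba" is in L


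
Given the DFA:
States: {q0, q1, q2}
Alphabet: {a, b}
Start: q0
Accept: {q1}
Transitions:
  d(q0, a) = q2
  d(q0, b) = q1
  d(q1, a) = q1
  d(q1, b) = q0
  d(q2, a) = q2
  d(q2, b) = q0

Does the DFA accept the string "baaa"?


Trace: q0 -> q1 -> q1 -> q1 -> q1
Final state: q1
Accept states: {q1}

Yes, accepted (final state q1 is an accept state)


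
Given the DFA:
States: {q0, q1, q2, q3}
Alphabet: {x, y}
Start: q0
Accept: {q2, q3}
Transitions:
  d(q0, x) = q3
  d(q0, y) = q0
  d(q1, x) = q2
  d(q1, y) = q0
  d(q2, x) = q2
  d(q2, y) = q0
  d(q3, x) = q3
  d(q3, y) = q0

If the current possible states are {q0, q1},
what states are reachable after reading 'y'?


Apply transition on 'y' from each current state:
  d(q0, y) = q0
  d(q1, y) = q0

{q0}


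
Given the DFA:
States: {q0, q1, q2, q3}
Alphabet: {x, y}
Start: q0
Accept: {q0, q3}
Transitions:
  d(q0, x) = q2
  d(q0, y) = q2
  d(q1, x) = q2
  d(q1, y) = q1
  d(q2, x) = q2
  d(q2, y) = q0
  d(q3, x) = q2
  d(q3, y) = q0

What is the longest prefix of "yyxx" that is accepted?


Run the DFA, marking each prefix where the state is accepting:
  "" -> q0 [accept]
  "y" -> q2 [reject]
  "yy" -> q0 [accept]
  "yyx" -> q2 [reject]
  "yyxx" -> q2 [reject]

"yy"


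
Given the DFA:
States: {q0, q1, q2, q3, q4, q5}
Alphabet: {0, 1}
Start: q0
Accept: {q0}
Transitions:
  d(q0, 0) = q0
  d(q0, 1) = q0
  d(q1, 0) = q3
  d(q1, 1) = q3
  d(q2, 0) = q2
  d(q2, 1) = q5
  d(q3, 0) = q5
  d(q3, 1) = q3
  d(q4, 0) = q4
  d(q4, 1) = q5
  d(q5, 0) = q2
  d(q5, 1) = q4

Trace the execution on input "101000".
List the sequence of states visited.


Input: 101000
d(q0, 1) = q0
d(q0, 0) = q0
d(q0, 1) = q0
d(q0, 0) = q0
d(q0, 0) = q0
d(q0, 0) = q0


q0 -> q0 -> q0 -> q0 -> q0 -> q0 -> q0


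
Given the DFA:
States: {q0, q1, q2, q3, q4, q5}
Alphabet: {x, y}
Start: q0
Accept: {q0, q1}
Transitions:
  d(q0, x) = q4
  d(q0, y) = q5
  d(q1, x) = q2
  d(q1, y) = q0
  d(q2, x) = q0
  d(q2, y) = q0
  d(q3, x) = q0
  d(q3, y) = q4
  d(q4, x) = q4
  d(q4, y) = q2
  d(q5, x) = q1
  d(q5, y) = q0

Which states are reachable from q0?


BFS from q0:
  layer 0: {q0}
  layer 1: {q4, q5}
  layer 2: {q1, q2}

{q0, q1, q2, q4, q5}


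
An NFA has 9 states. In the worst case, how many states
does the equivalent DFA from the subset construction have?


Subset construction: one DFA state per subset of NFA states.
2^9 = 512

512
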